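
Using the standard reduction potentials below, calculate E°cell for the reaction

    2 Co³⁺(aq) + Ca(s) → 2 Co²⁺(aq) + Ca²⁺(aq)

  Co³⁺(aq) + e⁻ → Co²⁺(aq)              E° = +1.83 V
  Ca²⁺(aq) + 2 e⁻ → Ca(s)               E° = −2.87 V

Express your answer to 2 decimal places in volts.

+4.70 V

In the reaction as written, Co³⁺(aq) is reduced (cathode) and Ca²⁺(aq) is produced by oxidation at the anode.
E°cell = E°(cathode) − E°(anode) = +1.83 − (−2.87) = +4.70 V.
The positive value indicates the reaction is spontaneous as written.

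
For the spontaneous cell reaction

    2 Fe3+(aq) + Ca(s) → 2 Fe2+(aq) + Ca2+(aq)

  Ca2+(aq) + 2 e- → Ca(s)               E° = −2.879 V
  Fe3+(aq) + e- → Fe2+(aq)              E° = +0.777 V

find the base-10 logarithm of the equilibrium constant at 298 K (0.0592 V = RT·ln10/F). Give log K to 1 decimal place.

log K = 123.5

The Fe³⁺/Fe²⁺ couple is reduced (cathode); E°cell = +0.777 − (−2.879) = +3.656 V with n = 2.
At equilibrium E = 0, so log K = nE°cell / 0.0592 = (2)(+3.656) / 0.0592 = 123.5.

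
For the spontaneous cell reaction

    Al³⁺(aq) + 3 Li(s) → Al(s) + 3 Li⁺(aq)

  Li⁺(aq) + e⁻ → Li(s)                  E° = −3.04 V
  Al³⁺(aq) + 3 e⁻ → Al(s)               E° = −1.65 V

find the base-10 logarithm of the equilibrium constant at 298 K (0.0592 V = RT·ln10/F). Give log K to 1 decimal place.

The Al³⁺/Al couple is reduced (cathode); E°cell = −1.65 − (−3.04) = +1.39 V with n = 3.
At equilibrium E = 0, so log K = nE°cell / 0.0592 = (3)(+1.39) / 0.0592 = 70.4.

log K = 70.4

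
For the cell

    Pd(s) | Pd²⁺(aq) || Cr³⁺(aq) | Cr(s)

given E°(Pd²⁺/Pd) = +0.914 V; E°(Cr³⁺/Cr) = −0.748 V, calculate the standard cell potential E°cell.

By convention the left-hand electrode in cell notation is the anode (oxidation) and the right-hand electrode is the cathode (reduction).
E°cell = E°(right) − E°(left) = −0.748 − (+0.914) = −1.662 V.
The negative sign shows that, as written, the cell would require an external voltage to drive the reaction.

−1.662 V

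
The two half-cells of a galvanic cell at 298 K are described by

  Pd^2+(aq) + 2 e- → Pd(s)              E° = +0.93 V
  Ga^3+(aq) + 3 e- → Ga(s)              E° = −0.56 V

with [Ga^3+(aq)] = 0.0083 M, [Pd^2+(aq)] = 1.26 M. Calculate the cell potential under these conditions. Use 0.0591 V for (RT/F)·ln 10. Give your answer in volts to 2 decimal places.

+1.53 V

The Pd²⁺/Pd couple has the more positive E°, so it is the cathode; Ga³⁺/Ga is the anode.
The standard potential is +0.93 − (−0.56) = +1.49 V and the balanced reaction transfers n = 6 electrons.
The balanced reaction is 3 Pd^2+(aq) + 2 Ga(s) → 3 Pd(s) + 2 Ga^3+(aq), so Q = [Ga^3+(aq)]^2 / [Pd^2+(aq)]^3 = 3.44×10^−5 and log Q = −4.463.
By the Nernst equation, E = +1.49 − (0.0591/6)·(−4.463) = +1.53 V.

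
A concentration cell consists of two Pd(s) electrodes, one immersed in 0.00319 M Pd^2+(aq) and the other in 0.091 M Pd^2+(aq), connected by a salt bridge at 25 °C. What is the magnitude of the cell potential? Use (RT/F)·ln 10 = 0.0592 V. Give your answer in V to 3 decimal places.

0.043 V

For a concentration cell E°cell = 0, since both electrodes use the same couple.
The compartment with the higher Pd^2+(aq) concentration (0.091 M) acts as the cathode; ions are reduced there and produced at the dilute (0.00319 M) anode.
With n = 2, Ecell = −(0.0592/2)·log([dilute]/[conc]) = −(0.0592/2)·log(0.00319/0.091) = +0.043 V.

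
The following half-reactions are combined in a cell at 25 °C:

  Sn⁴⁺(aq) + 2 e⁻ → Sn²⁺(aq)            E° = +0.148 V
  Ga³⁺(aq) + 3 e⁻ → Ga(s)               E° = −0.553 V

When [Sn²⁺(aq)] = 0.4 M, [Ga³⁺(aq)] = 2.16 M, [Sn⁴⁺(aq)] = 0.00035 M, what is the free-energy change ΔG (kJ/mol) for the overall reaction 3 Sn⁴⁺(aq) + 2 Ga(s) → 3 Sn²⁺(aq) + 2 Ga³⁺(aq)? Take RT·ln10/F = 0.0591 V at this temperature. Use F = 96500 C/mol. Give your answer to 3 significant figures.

With Sn⁴⁺/Sn²⁺ reduced at the cathode, E°cell = +0.148 − (−0.553) = +0.701 V and n = 6.
The reaction quotient is ([Sn²⁺(aq)]^3·[Ga³⁺(aq)]^2) / [Sn⁴⁺(aq)]^3 = 6.96×10^9; by Nernst, E = +0.701 − (0.0591/6)(9.843) = +0.6040 V.
Then ΔG = −nFE = −6 × 96500 × +0.6040 J/mol = −350 kJ/mol.

−350 kJ/mol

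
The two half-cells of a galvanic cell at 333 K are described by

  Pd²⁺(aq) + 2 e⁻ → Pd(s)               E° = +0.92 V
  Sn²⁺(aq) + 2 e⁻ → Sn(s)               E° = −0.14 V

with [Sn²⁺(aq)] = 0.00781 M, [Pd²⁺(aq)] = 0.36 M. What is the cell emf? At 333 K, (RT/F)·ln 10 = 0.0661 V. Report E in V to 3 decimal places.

Pd²⁺/Pd is reduced (cathode, E° = +0.92 V) and Sn²⁺/Sn is oxidized (anode).
The standard potential is +0.92 − (−0.14) = +1.06 V and the balanced reaction transfers n = 2 electrons.
The balanced reaction is Pd²⁺(aq) + Sn(s) → Pd(s) + Sn²⁺(aq), so Q = [Sn²⁺(aq)] / [Pd²⁺(aq)] = 0.0217 and log Q = −1.664.
By the Nernst equation, E = +1.06 − (0.0661/2)·(−1.664) = +1.115 V.

+1.115 V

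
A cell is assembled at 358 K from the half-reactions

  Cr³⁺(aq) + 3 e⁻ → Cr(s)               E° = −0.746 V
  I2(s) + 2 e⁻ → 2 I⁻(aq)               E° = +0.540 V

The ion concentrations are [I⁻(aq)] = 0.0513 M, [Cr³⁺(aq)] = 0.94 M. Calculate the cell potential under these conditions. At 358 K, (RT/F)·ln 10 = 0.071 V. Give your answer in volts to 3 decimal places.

+1.378 V

Since E°(I₂/I⁻) > E°(Cr³⁺/Cr), I₂/I⁻ serves as the cathode.
E°cell = E°cat − E°an = +0.540 − (−0.746) = +1.286 V; n = 6.
The balanced reaction is 3 I2(s) + 2 Cr(s) → 6 I⁻(aq) + 2 Cr³⁺(aq), so Q = [I⁻(aq)]^6·[Cr³⁺(aq)]^2 = 1.61×10^−8 and log Q = −7.793.
By the Nernst equation, E = +1.286 − (0.071/6)·(−7.793) = +1.378 V.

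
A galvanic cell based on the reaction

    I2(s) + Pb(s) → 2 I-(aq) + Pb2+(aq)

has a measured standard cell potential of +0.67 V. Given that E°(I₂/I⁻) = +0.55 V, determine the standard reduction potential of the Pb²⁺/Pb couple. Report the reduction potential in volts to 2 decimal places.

In the reaction as written the I₂/I⁻ couple is reduced (cathode) and Pb²⁺/Pb is oxidized (anode), so E°cell = E°(I₂/I⁻) − E°(Pb²⁺/Pb).
E°(Pb²⁺/Pb) = E°(cathode) − E°cell = +0.55 − (+0.67) = −0.12 V.

−0.12 V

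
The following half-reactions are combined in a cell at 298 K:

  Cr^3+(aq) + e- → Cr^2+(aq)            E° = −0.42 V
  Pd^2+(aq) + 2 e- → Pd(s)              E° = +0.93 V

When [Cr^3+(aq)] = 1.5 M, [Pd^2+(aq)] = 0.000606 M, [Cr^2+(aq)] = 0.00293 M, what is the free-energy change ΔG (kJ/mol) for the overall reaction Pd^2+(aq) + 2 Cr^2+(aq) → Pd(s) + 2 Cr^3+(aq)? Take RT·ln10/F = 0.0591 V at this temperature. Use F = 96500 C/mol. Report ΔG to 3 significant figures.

−211 kJ/mol

With Pd²⁺/Pd reduced at the cathode, E°cell = +0.93 − (−0.42) = +1.35 V and n = 2.
Q = [Cr^3+(aq)]^2 / ([Pd^2+(aq)]·[Cr^2+(aq)]^2) = 4.32×10^8, so log Q = 8.636 and E = +1.35 − (0.0591/2)(8.636) = +1.0948 V.
Finally ΔG = −nFE = −(2)(96500 C/mol)(+1.0948 V) = −211 kJ/mol.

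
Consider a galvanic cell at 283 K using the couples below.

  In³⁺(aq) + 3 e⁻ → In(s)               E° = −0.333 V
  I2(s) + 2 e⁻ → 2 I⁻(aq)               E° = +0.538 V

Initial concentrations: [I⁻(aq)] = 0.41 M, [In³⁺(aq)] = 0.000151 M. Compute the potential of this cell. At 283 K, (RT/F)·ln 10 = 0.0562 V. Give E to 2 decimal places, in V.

Since E°(I₂/I⁻) > E°(In³⁺/In), I₂/I⁻ serves as the cathode.
E°cell = +0.538 − (−0.333) = +0.871 V, with n = 6 electrons transferred.
The balanced reaction is 3 I2(s) + 2 In(s) → 6 I⁻(aq) + 2 In³⁺(aq), so Q = [I⁻(aq)]^6·[In³⁺(aq)]^2 = 1.08×10^−10 and log Q = −9.965.
Applying E = E° − (RT ln10/nF)·log Q gives +0.871 − (0.0562/6)(−9.965) = +0.96 V.

+0.96 V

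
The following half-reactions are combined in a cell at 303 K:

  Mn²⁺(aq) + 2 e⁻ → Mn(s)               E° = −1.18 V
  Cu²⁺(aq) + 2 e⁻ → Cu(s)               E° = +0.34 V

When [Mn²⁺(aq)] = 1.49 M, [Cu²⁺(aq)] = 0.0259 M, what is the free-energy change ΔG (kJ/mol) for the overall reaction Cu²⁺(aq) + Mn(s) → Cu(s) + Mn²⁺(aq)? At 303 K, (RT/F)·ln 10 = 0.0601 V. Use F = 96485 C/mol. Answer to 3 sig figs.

−283 kJ/mol

E°cell = +0.34 − (−1.18) = +1.52 V; the balanced reaction transfers n = 2 electrons.
The reaction quotient is [Mn²⁺(aq)] / [Cu²⁺(aq)] = 57.5; by Nernst, E = +1.52 − (0.0601/2)(1.760) = +1.4671 V.
ΔG = −nFE = −(2)(96485)(+1.4671) J/mol = −283 kJ/mol.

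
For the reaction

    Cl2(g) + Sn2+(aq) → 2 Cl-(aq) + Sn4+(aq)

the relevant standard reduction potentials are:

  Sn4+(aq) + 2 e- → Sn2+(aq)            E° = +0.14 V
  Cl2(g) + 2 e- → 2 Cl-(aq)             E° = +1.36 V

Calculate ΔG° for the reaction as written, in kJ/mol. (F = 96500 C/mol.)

In the reaction as written Cl2(g) is reduced, so the Cl₂/Cl⁻ couple is the cathode and Sn⁴⁺/Sn²⁺ is the anode.
E°cell = +1.36 − (+0.14) = +1.22 V; balancing electrons gives n = 2.
ΔG° = −nFE°cell = −(2)(96500)(+1.22) J/mol = −235 kJ/mol.

−235 kJ/mol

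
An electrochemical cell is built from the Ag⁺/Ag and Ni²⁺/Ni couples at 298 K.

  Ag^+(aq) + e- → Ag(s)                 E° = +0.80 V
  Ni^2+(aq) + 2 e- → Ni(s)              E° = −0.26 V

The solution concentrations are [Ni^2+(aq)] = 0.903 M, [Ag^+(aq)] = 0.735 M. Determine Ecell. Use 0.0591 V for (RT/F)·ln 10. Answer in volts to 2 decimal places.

+1.05 V

The Ag⁺/Ag couple has the more positive E°, so it is the cathode; Ni²⁺/Ni is the anode.
E°cell = +0.80 − (−0.26) = +1.06 V, with n = 2 electrons transferred.
Balancing gives 2 Ag^+(aq) + Ni(s) → 2 Ag(s) + Ni^2+(aq); hence Q = [Ni^2+(aq)] / [Ag^+(aq)]^2 = 1.67 (log Q = 0.223).
Applying E = E° − (RT ln10/nF)·log Q gives +1.06 − (0.0591/2)(0.223) = +1.05 V.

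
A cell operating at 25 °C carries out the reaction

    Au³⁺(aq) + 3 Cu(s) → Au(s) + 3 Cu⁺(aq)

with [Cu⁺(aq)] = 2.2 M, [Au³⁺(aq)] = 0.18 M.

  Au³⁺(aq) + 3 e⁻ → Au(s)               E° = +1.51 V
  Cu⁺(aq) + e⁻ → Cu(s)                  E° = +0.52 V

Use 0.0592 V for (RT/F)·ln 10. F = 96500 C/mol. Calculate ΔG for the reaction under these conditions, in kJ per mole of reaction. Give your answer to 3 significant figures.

−276 kJ/mol

With Au³⁺/Au reduced at the cathode, E°cell = +1.51 − (+0.52) = +0.99 V and n = 3.
Here Q = [Cu⁺(aq)]^3 / [Au³⁺(aq)] = 59.2 (log Q = 1.772), giving E = +0.99 − (0.0592/3)·(1.772) = +0.9550 V.
ΔG = −nFE = −(3)(96500)(+0.9550) J/mol = −276 kJ/mol.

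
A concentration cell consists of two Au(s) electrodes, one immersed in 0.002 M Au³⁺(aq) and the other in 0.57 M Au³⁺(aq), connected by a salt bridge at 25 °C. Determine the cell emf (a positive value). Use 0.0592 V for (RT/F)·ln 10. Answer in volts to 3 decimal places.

0.048 V

For a concentration cell E°cell = 0, since both electrodes use the same couple.
The compartment with the higher Au³⁺(aq) concentration (0.57 M) acts as the cathode; ions are reduced there and produced at the dilute (0.002 M) anode.
With n = 3, Ecell = −(0.0592/3)·log([dilute]/[conc]) = −(0.0592/3)·log(0.002/0.57) = +0.048 V.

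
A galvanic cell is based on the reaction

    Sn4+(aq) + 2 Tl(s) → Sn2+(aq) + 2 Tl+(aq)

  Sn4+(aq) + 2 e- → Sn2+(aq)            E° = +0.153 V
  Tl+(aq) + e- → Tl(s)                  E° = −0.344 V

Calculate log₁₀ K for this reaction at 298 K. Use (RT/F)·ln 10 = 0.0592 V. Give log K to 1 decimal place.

log K = 16.8

The Sn⁴⁺/Sn²⁺ couple is reduced (cathode); E°cell = +0.153 − (−0.344) = +0.497 V with n = 2.
At equilibrium E = 0, so log K = nE°cell / 0.0592 = (2)(+0.497) / 0.0592 = 16.8.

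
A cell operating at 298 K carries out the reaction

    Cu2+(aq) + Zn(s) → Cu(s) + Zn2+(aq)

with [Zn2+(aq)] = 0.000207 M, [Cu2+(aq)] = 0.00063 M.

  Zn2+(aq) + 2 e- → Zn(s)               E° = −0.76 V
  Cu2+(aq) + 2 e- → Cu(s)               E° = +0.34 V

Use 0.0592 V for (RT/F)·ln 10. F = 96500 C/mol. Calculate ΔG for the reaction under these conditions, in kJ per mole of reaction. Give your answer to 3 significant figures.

−215 kJ/mol

With Cu²⁺/Cu reduced at the cathode, E°cell = +0.34 − (−0.76) = +1.10 V and n = 2.
The reaction quotient is [Zn2+(aq)] / [Cu2+(aq)] = 0.329; by Nernst, E = +1.10 − (0.0592/2)(−0.483) = +1.1143 V.
Then ΔG = −nFE = −2 × 96500 × +1.1143 J/mol = −215 kJ/mol.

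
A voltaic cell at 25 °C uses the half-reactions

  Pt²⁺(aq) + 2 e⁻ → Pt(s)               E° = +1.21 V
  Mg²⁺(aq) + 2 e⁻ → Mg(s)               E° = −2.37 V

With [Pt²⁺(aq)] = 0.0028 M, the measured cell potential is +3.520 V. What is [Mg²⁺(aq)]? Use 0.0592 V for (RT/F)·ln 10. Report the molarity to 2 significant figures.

0.30 M

The Pt²⁺/Pt couple has the larger reduction potential, so it is the cathode: E°cell = +1.21 − (−2.37) = +3.58 V and n = 2.
Rearranging E = E° − (0.0592/n)·log Q gives log Q = 2(+3.58 − (+3.520))/0.0592 = 2.027.
The balanced reaction is Pt²⁺(aq) + Mg(s) → Pt(s) + Mg²⁺(aq), so Q = [Mg²⁺(aq)] / [Pt²⁺(aq)].
Isolating [Mg²⁺(aq)] in Q = 10^{2.027} yields log [Mg²⁺(aq)] = −0.526, i.e. 0.30 M.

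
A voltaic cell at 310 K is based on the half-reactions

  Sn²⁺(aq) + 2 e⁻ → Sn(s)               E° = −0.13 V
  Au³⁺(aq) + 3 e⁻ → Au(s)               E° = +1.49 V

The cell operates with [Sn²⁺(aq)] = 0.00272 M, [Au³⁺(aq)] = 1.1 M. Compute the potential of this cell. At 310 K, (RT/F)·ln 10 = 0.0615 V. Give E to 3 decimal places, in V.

The Au³⁺/Au couple has the more positive E°, so it is the cathode; Sn²⁺/Sn is the anode.
E°cell = E°cat − E°an = +1.49 − (−0.13) = +1.62 V; n = 6.
For the overall reaction 2 Au³⁺(aq) + 3 Sn(s) → 2 Au(s) + 3 Sn²⁺(aq), Q = [Sn²⁺(aq)]^3 / [Au³⁺(aq)]^2 = 1.66×10^−8, giving log Q = −7.779.
E = E° − (0.0615/n)·log Q = +1.62 − (0.0615/6)(−7.779) = +1.700 V.

+1.700 V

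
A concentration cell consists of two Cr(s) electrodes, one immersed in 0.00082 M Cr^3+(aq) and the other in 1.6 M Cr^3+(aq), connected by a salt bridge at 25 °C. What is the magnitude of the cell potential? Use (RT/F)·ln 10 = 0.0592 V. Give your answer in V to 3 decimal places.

0.065 V

For a concentration cell E°cell = 0, since both electrodes use the same couple.
The compartment with the higher Cr^3+(aq) concentration (1.6 M) acts as the cathode; ions are reduced there and produced at the dilute (0.00082 M) anode.
With n = 3, Ecell = −(0.0592/3)·log([dilute]/[conc]) = −(0.0592/3)·log(0.00082/1.6) = +0.065 V.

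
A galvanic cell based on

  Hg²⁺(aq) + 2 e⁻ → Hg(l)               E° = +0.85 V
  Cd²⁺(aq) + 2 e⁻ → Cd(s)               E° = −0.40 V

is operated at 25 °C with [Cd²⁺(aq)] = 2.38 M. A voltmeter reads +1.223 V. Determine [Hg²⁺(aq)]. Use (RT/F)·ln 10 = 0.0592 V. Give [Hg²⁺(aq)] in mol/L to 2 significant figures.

0.29 M

The Hg²⁺/Hg couple has the larger reduction potential, so it is the cathode: E°cell = +0.85 − (−0.40) = +1.25 V and n = 2.
Rearranging E = E° − (0.0592/n)·log Q gives log Q = 2(+1.25 − (+1.223))/0.0592 = 0.912.
For Hg²⁺(aq) + Cd(s) → Hg(l) + Cd²⁺(aq), the reaction quotient is Q = [Cd²⁺(aq)] / [Hg²⁺(aq)].
Substituting the known concentrations and solving, log [Hg²⁺(aq)] = −0.535 and [Hg²⁺(aq)] = 0.29 M.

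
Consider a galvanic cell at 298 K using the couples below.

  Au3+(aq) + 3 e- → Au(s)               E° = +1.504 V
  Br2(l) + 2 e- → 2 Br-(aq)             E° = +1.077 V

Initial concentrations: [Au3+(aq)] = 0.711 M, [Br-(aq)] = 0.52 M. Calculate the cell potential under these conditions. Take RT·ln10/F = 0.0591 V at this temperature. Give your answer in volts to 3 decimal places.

The Au³⁺/Au couple has the more positive E°, so it is the cathode; Br₂/Br⁻ is the anode.
E°cell = +1.504 − (+1.077) = +0.427 V, with n = 6 electrons transferred.
For the overall reaction 2 Au3+(aq) + 6 Br-(aq) → 2 Au(s) + 3 Br2(l), Q = 1 / ([Au3+(aq)]^2·[Br-(aq)]^6) = 100, giving log Q = 2.000.
E = E° − (0.0591/n)·log Q = +0.427 − (0.0591/6)(2.000) = +0.407 V.

+0.407 V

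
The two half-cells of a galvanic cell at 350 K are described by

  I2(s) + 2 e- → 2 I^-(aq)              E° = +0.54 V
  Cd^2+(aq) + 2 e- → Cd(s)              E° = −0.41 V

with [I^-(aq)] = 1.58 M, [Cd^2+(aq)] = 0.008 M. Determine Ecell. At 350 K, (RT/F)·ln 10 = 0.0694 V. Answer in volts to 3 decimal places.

I₂/I⁻ is reduced (cathode, E° = +0.54 V) and Cd²⁺/Cd is oxidized (anode).
E°cell = +0.54 − (−0.41) = +0.95 V, with n = 2 electrons transferred.
For the overall reaction I2(s) + Cd(s) → 2 I^-(aq) + Cd^2+(aq), Q = [I^-(aq)]^2·[Cd^2+(aq)] = 0.02, giving log Q = −1.700.
E = E° − (0.0694/n)·log Q = +0.95 − (0.0694/2)(−1.700) = +1.009 V.

+1.009 V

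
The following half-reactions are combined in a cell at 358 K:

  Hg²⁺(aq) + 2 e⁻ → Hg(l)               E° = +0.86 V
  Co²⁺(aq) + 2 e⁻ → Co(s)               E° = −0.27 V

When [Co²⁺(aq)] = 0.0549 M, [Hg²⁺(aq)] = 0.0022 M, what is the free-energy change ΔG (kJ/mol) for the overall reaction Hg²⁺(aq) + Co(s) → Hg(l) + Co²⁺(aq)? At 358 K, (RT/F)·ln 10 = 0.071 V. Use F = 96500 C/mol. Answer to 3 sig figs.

The standard cell potential is +0.86 − (−0.27) = +1.13 V, with n = 2 electrons in the balanced equation.
Q = [Co²⁺(aq)] / [Hg²⁺(aq)] = 25, so log Q = 1.397 and E = +1.13 − (0.071/2)(1.397) = +1.0804 V.
Then ΔG = −nFE = −2 × 96500 × +1.0804 J/mol = −209 kJ/mol.

−209 kJ/mol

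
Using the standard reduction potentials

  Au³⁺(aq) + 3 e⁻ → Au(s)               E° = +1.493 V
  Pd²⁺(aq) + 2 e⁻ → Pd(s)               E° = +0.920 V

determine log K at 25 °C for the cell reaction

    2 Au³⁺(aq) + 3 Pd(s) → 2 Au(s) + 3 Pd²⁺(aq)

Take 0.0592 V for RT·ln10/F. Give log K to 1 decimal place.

log K = 58.1

The Au³⁺/Au couple is reduced (cathode); E°cell = +1.493 − (+0.920) = +0.573 V with n = 6.
At equilibrium E = 0, so log K = nE°cell / 0.0592 = (6)(+0.573) / 0.0592 = 58.1.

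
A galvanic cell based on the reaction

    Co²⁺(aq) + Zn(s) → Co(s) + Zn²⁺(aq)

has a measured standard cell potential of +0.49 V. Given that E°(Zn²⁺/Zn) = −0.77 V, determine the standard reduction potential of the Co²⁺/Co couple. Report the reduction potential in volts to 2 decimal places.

−0.28 V

In the reaction as written the Co²⁺/Co couple is reduced (cathode) and Zn²⁺/Zn is oxidized (anode), so E°cell = E°(Co²⁺/Co) − E°(Zn²⁺/Zn).
E°(Co²⁺/Co) = E°cell + E°(anode) = +0.49 + (−0.77) = −0.28 V.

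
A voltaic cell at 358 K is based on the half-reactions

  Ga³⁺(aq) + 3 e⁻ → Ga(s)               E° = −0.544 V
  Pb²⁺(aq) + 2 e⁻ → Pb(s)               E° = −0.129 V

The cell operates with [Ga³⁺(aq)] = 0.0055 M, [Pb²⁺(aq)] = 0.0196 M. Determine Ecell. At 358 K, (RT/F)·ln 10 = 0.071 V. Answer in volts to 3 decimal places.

+0.408 V

Since E°(Pb²⁺/Pb) > E°(Ga³⁺/Ga), Pb²⁺/Pb serves as the cathode.
E°cell = −0.129 − (−0.544) = +0.415 V, with n = 6 electrons transferred.
Balancing gives 3 Pb²⁺(aq) + 2 Ga(s) → 3 Pb(s) + 2 Ga³⁺(aq); hence Q = [Ga³⁺(aq)]^2 / [Pb²⁺(aq)]^3 = 4.02 (log Q = 0.604).
Applying E = E° − (RT ln10/nF)·log Q gives +0.415 − (0.071/6)(0.604) = +0.408 V.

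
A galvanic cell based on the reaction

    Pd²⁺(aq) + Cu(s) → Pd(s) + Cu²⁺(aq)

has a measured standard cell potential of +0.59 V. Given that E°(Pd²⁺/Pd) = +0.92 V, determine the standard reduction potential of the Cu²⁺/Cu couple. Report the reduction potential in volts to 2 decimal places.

+0.33 V

In the reaction as written the Pd²⁺/Pd couple is reduced (cathode) and Cu²⁺/Cu is oxidized (anode), so E°cell = E°(Pd²⁺/Pd) − E°(Cu²⁺/Cu).
E°(Cu²⁺/Cu) = E°(cathode) − E°cell = +0.92 − (+0.59) = +0.33 V.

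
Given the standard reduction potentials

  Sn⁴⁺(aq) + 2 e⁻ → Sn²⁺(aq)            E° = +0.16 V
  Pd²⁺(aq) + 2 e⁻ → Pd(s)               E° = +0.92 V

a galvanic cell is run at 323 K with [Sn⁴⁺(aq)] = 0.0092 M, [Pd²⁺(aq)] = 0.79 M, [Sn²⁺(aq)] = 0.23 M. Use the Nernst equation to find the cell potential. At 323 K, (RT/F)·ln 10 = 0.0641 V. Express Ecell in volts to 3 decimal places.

+0.802 V

Since E°(Pd²⁺/Pd) > E°(Sn⁴⁺/Sn²⁺), Pd²⁺/Pd serves as the cathode.
E°cell = E°cat − E°an = +0.92 − (+0.16) = +0.76 V; n = 2.
Balancing gives Pd²⁺(aq) + Sn²⁺(aq) → Pd(s) + Sn⁴⁺(aq); hence Q = [Sn⁴⁺(aq)] / ([Pd²⁺(aq)]·[Sn²⁺(aq)]) = 0.0506 (log Q = −1.296).
By the Nernst equation, E = +0.76 − (0.0641/2)·(−1.296) = +0.802 V.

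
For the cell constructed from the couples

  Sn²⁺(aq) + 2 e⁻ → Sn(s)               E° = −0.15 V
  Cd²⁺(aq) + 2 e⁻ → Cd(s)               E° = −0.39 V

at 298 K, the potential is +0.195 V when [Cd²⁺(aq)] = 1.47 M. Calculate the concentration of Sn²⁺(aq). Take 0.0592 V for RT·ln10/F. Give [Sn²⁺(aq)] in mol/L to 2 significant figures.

0.044 M

Sn²⁺/Sn is the cathode (higher E°); E°cell = −0.15 − (−0.39) = +0.24 V with n = 2.
Since E = E° − (0.0592/n)·log Q, log Q = n(E° − E)/0.0592 = 1.520.
The balanced reaction is Sn²⁺(aq) + Cd(s) → Sn(s) + Cd²⁺(aq), so Q = [Cd²⁺(aq)] / [Sn²⁺(aq)].
Isolating [Sn²⁺(aq)] in Q = 10^{1.520} yields log [Sn²⁺(aq)] = −1.353, i.e. 0.044 M.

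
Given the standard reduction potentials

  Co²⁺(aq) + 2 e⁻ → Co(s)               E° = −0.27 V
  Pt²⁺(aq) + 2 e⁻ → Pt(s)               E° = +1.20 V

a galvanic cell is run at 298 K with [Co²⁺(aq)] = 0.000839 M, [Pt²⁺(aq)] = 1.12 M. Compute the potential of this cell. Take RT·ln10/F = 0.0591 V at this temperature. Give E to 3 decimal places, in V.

Since E°(Pt²⁺/Pt) > E°(Co²⁺/Co), Pt²⁺/Pt serves as the cathode.
E°cell = E°cat − E°an = +1.20 − (−0.27) = +1.47 V; n = 2.
For the overall reaction Pt²⁺(aq) + Co(s) → Pt(s) + Co²⁺(aq), Q = [Co²⁺(aq)] / [Pt²⁺(aq)] = 0.000749, giving log Q = −3.125.
Applying E = E° − (RT ln10/nF)·log Q gives +1.47 − (0.0591/2)(−3.125) = +1.562 V.

+1.562 V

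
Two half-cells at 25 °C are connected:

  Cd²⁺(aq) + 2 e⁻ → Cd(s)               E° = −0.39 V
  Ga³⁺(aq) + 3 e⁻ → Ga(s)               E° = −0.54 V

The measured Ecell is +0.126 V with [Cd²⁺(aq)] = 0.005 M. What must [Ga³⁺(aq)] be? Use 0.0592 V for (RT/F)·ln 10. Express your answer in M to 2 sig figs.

The Cd²⁺/Cd couple has the larger reduction potential, so it is the cathode: E°cell = −0.39 − (−0.54) = +0.15 V and n = 6.
From the Nernst equation, log Q = n(E° − E)/0.0592 = 6·(+0.15 − (+0.126))/0.0592 = 2.432.
Balancing electrons gives 3 Cd²⁺(aq) + 2 Ga(s) → 3 Cd(s) + 2 Ga³⁺(aq); thus Q = [Ga³⁺(aq)]^2 / [Cd²⁺(aq)]^3.
Substituting the known concentrations and solving, log [Ga³⁺(aq)] = −2.236 and [Ga³⁺(aq)] = 0.0058 M.

0.0058 M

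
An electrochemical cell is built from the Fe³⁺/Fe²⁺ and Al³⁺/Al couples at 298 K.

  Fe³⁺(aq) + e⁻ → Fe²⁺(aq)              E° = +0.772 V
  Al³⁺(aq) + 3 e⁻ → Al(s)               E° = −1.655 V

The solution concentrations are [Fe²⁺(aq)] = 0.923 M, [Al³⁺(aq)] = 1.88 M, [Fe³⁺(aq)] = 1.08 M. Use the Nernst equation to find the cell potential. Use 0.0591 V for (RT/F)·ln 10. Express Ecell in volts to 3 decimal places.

+2.426 V

The Fe³⁺/Fe²⁺ couple has the more positive E°, so it is the cathode; Al³⁺/Al is the anode.
E°cell = +0.772 − (−1.655) = +2.427 V, with n = 3 electrons transferred.
The balanced reaction is 3 Fe³⁺(aq) + Al(s) → 3 Fe²⁺(aq) + Al³⁺(aq), so Q = ([Fe²⁺(aq)]^3·[Al³⁺(aq)]) / [Fe³⁺(aq)]^3 = 1.17 and log Q = 0.069.
E = E° − (0.0591/n)·log Q = +2.427 − (0.0591/3)(0.069) = +2.426 V.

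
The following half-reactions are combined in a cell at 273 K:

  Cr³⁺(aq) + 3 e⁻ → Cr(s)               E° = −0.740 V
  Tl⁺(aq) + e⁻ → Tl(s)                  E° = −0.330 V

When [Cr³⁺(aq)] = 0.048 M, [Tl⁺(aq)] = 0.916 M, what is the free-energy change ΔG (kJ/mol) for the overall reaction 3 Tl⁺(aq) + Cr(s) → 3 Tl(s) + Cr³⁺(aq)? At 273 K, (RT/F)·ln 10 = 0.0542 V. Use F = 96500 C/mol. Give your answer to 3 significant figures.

The standard cell potential is −0.330 − (−0.740) = +0.410 V, with n = 3 electrons in the balanced equation.
The reaction quotient is [Cr³⁺(aq)] / [Tl⁺(aq)]^3 = 0.0625; by Nernst, E = +0.410 − (0.0542/3)(−1.204) = +0.4318 V.
ΔG = −nFE = −(3)(96500)(+0.4318) J/mol = −125 kJ/mol.

−125 kJ/mol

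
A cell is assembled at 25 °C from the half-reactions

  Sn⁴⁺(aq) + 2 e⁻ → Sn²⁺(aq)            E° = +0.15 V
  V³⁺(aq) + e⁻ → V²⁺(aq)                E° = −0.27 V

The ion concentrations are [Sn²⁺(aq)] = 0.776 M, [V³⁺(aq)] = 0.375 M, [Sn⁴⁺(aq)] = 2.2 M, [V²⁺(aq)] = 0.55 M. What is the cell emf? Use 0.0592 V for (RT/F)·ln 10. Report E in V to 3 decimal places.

+0.443 V

Since E°(Sn⁴⁺/Sn²⁺) > E°(V³⁺/V²⁺), Sn⁴⁺/Sn²⁺ serves as the cathode.
E°cell = E°cat − E°an = +0.15 − (−0.27) = +0.42 V; n = 2.
The balanced reaction is Sn⁴⁺(aq) + 2 V²⁺(aq) → Sn²⁺(aq) + 2 V³⁺(aq), so Q = ([Sn²⁺(aq)]·[V³⁺(aq)]^2) / ([Sn⁴⁺(aq)]·[V²⁺(aq)]^2) = 0.164 and log Q = −0.785.
Applying E = E° − (RT ln10/nF)·log Q gives +0.42 − (0.0592/2)(−0.785) = +0.443 V.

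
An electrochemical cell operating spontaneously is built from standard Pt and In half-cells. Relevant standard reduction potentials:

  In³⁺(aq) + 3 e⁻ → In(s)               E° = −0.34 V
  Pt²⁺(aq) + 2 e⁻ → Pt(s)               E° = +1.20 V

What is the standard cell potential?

Of the two couples in this cell, the one with the more positive reduction potential is reduced at the cathode: here that is Pt²⁺/Pt (+1.20 V); In³⁺/In (−0.34 V) is the anode.
E°cell = E°(cathode) − E°(anode) = +1.20 − (−0.34) = +1.54 V.

+1.54 V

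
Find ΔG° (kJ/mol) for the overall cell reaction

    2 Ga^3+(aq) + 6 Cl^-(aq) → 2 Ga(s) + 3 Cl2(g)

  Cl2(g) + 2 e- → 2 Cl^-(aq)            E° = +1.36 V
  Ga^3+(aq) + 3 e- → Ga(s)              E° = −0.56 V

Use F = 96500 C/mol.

In the reaction as written Ga^3+(aq) is reduced, so the Ga³⁺/Ga couple is the cathode and Cl₂/Cl⁻ is the anode.
E°cell = −0.56 − (+1.36) = −1.92 V; balancing electrons gives n = 6.
ΔG° = −nFE°cell = −(6)(96500)(−1.92) J/mol = +1112 kJ/mol.

+1112 kJ/mol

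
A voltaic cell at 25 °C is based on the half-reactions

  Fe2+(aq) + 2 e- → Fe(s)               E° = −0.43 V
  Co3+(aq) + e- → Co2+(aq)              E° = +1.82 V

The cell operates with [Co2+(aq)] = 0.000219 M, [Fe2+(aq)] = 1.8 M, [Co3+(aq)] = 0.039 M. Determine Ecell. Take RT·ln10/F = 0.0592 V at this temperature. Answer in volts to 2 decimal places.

The Co³⁺/Co²⁺ couple has the more positive E°, so it is the cathode; Fe²⁺/Fe is the anode.
E°cell = E°cat − E°an = +1.82 − (−0.43) = +2.25 V; n = 2.
Balancing gives 2 Co3+(aq) + Fe(s) → 2 Co2+(aq) + Fe2+(aq); hence Q = ([Co2+(aq)]^2·[Fe2+(aq)]) / [Co3+(aq)]^2 = 5.68×10^−5 (log Q = −4.246).
E = E° − (0.0592/n)·log Q = +2.25 − (0.0592/2)(−4.246) = +2.38 V.

+2.38 V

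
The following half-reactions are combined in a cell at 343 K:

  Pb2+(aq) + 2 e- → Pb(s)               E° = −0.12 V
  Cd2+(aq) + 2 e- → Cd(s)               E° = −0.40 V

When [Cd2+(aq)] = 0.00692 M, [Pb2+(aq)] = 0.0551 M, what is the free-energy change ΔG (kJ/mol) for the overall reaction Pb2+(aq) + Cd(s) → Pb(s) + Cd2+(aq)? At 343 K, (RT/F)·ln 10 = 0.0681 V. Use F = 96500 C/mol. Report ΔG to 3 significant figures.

−60.0 kJ/mol

The standard cell potential is −0.12 − (−0.40) = +0.28 V, with n = 2 electrons in the balanced equation.
Q = [Cd2+(aq)] / [Pb2+(aq)] = 0.126, so log Q = −0.901 and E = +0.28 − (0.0681/2)(−0.901) = +0.3107 V.
Then ΔG = −nFE = −2 × 96500 × +0.3107 J/mol = −60.0 kJ/mol.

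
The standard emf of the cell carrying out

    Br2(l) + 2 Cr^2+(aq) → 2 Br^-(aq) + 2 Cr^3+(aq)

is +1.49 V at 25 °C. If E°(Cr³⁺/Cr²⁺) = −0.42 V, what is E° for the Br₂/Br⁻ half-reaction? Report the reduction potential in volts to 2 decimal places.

+1.07 V

In the reaction as written the Br₂/Br⁻ couple is reduced (cathode) and Cr³⁺/Cr²⁺ is oxidized (anode), so E°cell = E°(Br₂/Br⁻) − E°(Cr³⁺/Cr²⁺).
E°(Br₂/Br⁻) = E°cell + E°(anode) = +1.49 + (−0.42) = +1.07 V.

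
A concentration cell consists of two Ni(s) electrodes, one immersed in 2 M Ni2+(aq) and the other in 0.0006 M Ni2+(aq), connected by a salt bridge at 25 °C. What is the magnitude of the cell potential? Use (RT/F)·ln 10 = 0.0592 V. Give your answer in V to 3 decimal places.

For a concentration cell E°cell = 0, since both electrodes use the same couple.
The compartment with the higher Ni2+(aq) concentration (2 M) acts as the cathode; ions are reduced there and produced at the dilute (0.0006 M) anode.
With n = 2, Ecell = −(0.0592/2)·log([dilute]/[conc]) = −(0.0592/2)·log(0.0006/2) = +0.104 V.

0.104 V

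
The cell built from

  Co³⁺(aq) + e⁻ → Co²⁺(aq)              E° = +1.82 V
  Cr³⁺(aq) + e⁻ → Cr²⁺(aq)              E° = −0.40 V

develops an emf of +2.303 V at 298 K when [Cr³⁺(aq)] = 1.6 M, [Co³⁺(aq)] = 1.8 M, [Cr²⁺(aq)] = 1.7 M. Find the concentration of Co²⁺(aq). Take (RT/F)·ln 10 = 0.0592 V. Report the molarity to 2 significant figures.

With Co³⁺/Co²⁺ at the cathode and Cr³⁺/Cr²⁺ at the anode, E°cell = +1.82 − (−0.40) = +2.22 V (n = 1).
Rearranging E = E° − (0.0592/n)·log Q gives log Q = 1(+2.22 − (+2.303))/0.0592 = −1.402.
For Co³⁺(aq) + Cr²⁺(aq) → Co²⁺(aq) + Cr³⁺(aq), the reaction quotient is Q = ([Co²⁺(aq)]·[Cr³⁺(aq)]) / ([Co³⁺(aq)]·[Cr²⁺(aq)]).
Solving for the unknown gives log [Co²⁺(aq)] = −1.120, so [Co²⁺(aq)] ≈ 0.076 M.

0.076 M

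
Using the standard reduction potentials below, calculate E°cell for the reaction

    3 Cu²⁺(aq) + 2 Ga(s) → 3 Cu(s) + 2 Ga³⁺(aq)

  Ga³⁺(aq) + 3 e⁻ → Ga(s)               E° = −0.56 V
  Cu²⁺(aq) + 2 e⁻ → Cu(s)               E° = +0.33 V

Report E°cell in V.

Cu²⁺(aq) gains electrons, so the Cu²⁺/Cu couple is the cathode; the Ga³⁺/Ga couple is the anode.
E°cell = E°(cathode) − E°(anode) = +0.33 − (−0.56) = +0.89 V.

+0.89 V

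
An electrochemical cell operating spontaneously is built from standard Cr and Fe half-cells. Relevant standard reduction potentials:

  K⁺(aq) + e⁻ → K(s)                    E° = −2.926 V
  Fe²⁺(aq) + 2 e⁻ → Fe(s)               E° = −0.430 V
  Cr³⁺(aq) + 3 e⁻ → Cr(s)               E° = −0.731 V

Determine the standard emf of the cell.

The Fe²⁺/Fe couple has the higher E°, so Fe ion is reduced (cathode) and Cr is oxidized (anode).
E°cell = E°(cathode) − E°(anode) = −0.430 − (−0.731) = +0.301 V.

+0.301 V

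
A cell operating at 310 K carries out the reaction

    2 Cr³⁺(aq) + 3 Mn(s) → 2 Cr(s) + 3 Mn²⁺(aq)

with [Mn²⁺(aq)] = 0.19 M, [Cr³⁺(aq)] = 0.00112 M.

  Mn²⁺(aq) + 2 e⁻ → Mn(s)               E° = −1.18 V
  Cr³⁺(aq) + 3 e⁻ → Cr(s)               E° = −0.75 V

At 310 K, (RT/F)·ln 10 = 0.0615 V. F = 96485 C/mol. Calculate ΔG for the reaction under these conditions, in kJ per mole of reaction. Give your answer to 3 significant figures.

E°cell = −0.75 − (−1.18) = +0.43 V; the balanced reaction transfers n = 6 electrons.
The reaction quotient is [Mn²⁺(aq)]^3 / [Cr³⁺(aq)]^2 = 5.47×10^3; by Nernst, E = +0.43 − (0.0615/6)(3.738) = +0.3917 V.
ΔG = −nFE = −(6)(96485)(+0.3917) J/mol = −227 kJ/mol.

−227 kJ/mol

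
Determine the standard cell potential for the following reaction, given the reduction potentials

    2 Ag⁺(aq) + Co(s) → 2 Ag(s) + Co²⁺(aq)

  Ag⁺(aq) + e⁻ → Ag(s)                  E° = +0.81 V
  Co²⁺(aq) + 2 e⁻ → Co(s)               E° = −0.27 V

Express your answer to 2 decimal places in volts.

Ag⁺(aq) gains electrons, so the Ag⁺/Ag couple is the cathode; the Co²⁺/Co couple is the anode.
E°cell = E°(cathode) − E°(anode) = +0.81 − (−0.27) = +1.08 V.

+1.08 V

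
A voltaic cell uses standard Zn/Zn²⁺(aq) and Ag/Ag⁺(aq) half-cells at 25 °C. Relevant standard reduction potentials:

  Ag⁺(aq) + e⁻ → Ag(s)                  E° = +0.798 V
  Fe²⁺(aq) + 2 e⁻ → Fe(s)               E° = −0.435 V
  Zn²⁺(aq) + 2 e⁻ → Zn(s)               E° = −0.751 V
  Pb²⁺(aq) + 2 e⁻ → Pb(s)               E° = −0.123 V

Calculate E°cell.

+1.549 V

Of the two couples in this cell, the one with the more positive reduction potential is reduced at the cathode: here that is Ag⁺/Ag (+0.798 V); Zn²⁺/Zn (−0.751 V) is the anode.
E°cell = E°(cathode) − E°(anode) = +0.798 − (−0.751) = +1.549 V.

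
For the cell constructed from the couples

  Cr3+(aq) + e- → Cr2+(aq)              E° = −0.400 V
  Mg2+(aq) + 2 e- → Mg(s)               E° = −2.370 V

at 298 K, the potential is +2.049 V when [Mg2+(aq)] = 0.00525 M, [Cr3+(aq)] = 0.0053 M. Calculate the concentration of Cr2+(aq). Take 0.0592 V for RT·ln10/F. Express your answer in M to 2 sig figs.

Cr³⁺/Cr²⁺ is the cathode (higher E°); E°cell = −0.400 − (−2.370) = +1.970 V with n = 2.
Since E = E° − (0.0592/n)·log Q, log Q = n(E° − E)/0.0592 = −2.669.
Balancing electrons gives 2 Cr3+(aq) + Mg(s) → 2 Cr2+(aq) + Mg2+(aq); thus Q = ([Cr2+(aq)]^2·[Mg2+(aq)]) / [Cr3+(aq)]^2.
Solving for the unknown gives log [Cr2+(aq)] = −2.470, so [Cr2+(aq)] ≈ 0.0034 M.

0.0034 M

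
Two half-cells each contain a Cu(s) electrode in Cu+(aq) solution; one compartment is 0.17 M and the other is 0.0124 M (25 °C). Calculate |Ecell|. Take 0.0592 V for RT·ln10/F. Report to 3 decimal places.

0.067 V

For a concentration cell E°cell = 0, since both electrodes use the same couple.
The compartment with the higher Cu+(aq) concentration (0.17 M) acts as the cathode; ions are reduced there and produced at the dilute (0.0124 M) anode.
With n = 1, Ecell = −(0.0592/1)·log([dilute]/[conc]) = −(0.0592/1)·log(0.0124/0.17) = +0.067 V.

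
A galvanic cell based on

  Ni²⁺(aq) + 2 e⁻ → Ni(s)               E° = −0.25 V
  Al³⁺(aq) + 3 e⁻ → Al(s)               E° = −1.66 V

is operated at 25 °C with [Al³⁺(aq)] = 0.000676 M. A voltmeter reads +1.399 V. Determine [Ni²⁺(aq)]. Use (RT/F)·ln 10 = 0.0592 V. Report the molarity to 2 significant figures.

With Ni²⁺/Ni at the cathode and Al³⁺/Al at the anode, E°cell = −0.25 − (−1.66) = +1.41 V (n = 6).
From the Nernst equation, log Q = n(E° − E)/0.0592 = 6·(+1.41 − (+1.399))/0.0592 = 1.115.
The balanced reaction is 3 Ni²⁺(aq) + 2 Al(s) → 3 Ni(s) + 2 Al³⁺(aq), so Q = [Al³⁺(aq)]^2 / [Ni²⁺(aq)]^3.
Substituting the known concentrations and solving, log [Ni²⁺(aq)] = −2.485 and [Ni²⁺(aq)] = 0.0033 M.

0.0033 M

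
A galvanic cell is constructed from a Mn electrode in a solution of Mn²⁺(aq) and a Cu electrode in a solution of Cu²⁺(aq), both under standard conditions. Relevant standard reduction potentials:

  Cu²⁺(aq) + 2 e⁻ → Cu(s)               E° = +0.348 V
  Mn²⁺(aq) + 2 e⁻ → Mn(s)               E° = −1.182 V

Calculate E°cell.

+1.530 V

The Cu²⁺/Cu couple has the higher E°, so Cu ion is reduced (cathode) and Mn is oxidized (anode).
E°cell = E°(cathode) − E°(anode) = +0.348 − (−1.182) = +1.530 V.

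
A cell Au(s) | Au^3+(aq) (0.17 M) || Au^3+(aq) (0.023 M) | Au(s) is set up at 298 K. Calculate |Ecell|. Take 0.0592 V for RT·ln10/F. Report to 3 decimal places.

0.017 V

For a concentration cell E°cell = 0, since both electrodes use the same couple.
The compartment with the higher Au^3+(aq) concentration (0.17 M) acts as the cathode; ions are reduced there and produced at the dilute (0.023 M) anode.
With n = 3, Ecell = −(0.0592/3)·log([dilute]/[conc]) = −(0.0592/3)·log(0.023/0.17) = +0.017 V.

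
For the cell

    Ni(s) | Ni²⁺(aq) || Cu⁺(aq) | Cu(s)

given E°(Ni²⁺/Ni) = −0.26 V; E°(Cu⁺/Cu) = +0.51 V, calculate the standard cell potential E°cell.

By convention the left-hand electrode in cell notation is the anode (oxidation) and the right-hand electrode is the cathode (reduction).
E°cell = E°(right) − E°(left) = +0.51 − (−0.26) = +0.77 V.

+0.77 V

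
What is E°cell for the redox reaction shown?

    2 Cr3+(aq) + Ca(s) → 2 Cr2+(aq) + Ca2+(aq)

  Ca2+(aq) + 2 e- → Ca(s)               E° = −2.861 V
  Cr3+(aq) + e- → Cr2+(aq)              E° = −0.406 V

+2.455 V

In the reaction as written, Cr3+(aq) is reduced (cathode) and Ca2+(aq) is produced by oxidation at the anode.
E°cell = E°(cathode) − E°(anode) = −0.406 − (−2.861) = +2.455 V.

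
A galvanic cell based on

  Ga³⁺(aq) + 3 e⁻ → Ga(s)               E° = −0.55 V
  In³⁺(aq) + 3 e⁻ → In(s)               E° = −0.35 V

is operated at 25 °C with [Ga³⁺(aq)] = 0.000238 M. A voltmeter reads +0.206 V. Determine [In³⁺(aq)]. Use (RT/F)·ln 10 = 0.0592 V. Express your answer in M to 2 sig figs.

0.00048 M

The In³⁺/In couple has the larger reduction potential, so it is the cathode: E°cell = −0.35 − (−0.55) = +0.20 V and n = 3.
Rearranging E = E° − (0.0592/n)·log Q gives log Q = 3(+0.20 − (+0.206))/0.0592 = −0.304.
For In³⁺(aq) + Ga(s) → In(s) + Ga³⁺(aq), the reaction quotient is Q = [Ga³⁺(aq)] / [In³⁺(aq)].
Substituting the known concentrations and solving, log [In³⁺(aq)] = −3.319 and [In³⁺(aq)] = 0.00048 M.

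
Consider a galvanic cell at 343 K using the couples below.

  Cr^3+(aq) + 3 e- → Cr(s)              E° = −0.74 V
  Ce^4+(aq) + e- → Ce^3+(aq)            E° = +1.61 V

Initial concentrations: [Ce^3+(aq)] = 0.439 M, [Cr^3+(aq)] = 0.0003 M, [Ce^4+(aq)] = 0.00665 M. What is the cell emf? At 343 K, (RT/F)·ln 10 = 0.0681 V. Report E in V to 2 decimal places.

+2.31 V

The Ce⁴⁺/Ce³⁺ couple has the more positive E°, so it is the cathode; Cr³⁺/Cr is the anode.
The standard potential is +1.61 − (−0.74) = +2.35 V and the balanced reaction transfers n = 3 electrons.
Balancing gives 3 Ce^4+(aq) + Cr(s) → 3 Ce^3+(aq) + Cr^3+(aq); hence Q = ([Ce^3+(aq)]^3·[Cr^3+(aq)]) / [Ce^4+(aq)]^3 = 86.3 (log Q = 1.936).
E = E° − (0.0681/n)·log Q = +2.35 − (0.0681/3)(1.936) = +2.31 V.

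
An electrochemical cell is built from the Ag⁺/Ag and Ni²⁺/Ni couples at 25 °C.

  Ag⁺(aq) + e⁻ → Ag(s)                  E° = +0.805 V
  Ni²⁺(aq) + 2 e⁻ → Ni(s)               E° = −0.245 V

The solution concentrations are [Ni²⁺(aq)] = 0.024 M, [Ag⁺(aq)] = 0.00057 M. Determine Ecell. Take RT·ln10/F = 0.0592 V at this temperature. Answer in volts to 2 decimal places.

+0.91 V

Since E°(Ag⁺/Ag) > E°(Ni²⁺/Ni), Ag⁺/Ag serves as the cathode.
The standard potential is +0.805 − (−0.245) = +1.050 V and the balanced reaction transfers n = 2 electrons.
The balanced reaction is 2 Ag⁺(aq) + Ni(s) → 2 Ag(s) + Ni²⁺(aq), so Q = [Ni²⁺(aq)] / [Ag⁺(aq)]^2 = 7.39×10^4 and log Q = 4.868.
By the Nernst equation, E = +1.050 − (0.0592/2)·(4.868) = +0.91 V.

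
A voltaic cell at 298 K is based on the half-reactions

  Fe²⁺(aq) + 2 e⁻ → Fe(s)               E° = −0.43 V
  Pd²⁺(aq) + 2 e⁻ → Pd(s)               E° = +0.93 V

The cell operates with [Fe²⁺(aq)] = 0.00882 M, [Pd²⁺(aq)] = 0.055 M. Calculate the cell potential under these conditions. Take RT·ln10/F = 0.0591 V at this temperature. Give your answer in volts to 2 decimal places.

+1.38 V

Since E°(Pd²⁺/Pd) > E°(Fe²⁺/Fe), Pd²⁺/Pd serves as the cathode.
The standard potential is +0.93 − (−0.43) = +1.36 V and the balanced reaction transfers n = 2 electrons.
For the overall reaction Pd²⁺(aq) + Fe(s) → Pd(s) + Fe²⁺(aq), Q = [Fe²⁺(aq)] / [Pd²⁺(aq)] = 0.16, giving log Q = −0.795.
By the Nernst equation, E = +1.36 − (0.0591/2)·(−0.795) = +1.38 V.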